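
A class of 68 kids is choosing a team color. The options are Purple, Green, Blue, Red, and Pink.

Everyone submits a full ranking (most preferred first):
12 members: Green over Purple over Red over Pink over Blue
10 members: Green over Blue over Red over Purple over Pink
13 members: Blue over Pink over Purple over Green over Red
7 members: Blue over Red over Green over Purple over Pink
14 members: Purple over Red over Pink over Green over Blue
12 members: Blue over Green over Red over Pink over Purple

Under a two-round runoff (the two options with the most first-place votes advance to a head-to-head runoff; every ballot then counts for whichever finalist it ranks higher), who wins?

Green

Round 1 first-place votes: Purple 14, Green 22, Blue 32, Red 0, Pink 0. Blue and Green advance.
Runoff: Blue is ranked above Green on 32 ballots, Green above Blue on 36.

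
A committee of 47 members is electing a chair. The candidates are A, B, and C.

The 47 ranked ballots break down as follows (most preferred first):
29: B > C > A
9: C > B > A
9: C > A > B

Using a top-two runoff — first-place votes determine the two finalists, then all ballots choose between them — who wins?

Round 1 first-place votes: A 0, B 29, C 18. B and C advance.
Runoff: B is ranked above C on 29 ballots, C above B on 18.

B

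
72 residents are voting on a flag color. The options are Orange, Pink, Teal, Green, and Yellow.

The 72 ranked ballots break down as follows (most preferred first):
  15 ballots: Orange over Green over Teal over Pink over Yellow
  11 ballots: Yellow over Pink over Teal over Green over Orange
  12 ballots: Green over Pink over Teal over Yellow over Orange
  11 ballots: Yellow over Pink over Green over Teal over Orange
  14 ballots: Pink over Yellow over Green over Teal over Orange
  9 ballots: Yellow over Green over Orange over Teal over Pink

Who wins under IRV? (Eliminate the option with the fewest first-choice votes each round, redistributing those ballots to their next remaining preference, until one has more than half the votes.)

Round 1: Orange 15, Pink 14, Teal 0, Green 12, Yellow 31. Teal eliminated.
Round 2: Orange 15, Pink 14, Green 12, Yellow 31. Green eliminated.
Round 3: Orange 15, Pink 26, Yellow 31. Orange eliminated.
Round 4: Pink 41, Yellow 31. Pink has a majority (≥37).

Pink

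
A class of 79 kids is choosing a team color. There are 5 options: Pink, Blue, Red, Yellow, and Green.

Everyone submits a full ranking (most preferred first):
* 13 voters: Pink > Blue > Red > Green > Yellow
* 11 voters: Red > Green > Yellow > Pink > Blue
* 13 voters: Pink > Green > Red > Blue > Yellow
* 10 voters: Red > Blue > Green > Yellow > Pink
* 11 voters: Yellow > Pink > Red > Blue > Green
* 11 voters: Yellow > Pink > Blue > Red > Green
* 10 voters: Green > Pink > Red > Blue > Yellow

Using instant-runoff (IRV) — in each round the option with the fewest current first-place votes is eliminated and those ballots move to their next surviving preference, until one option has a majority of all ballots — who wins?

Yellow

Round 1: Pink 26, Blue 0, Red 21, Yellow 22, Green 10. Blue eliminated.
Round 2: Pink 26, Red 21, Yellow 22, Green 10. Green eliminated.
Round 3: Pink 36, Red 21, Yellow 22. Red eliminated.
Round 4: Pink 36, Yellow 43. Yellow has a majority (≥40).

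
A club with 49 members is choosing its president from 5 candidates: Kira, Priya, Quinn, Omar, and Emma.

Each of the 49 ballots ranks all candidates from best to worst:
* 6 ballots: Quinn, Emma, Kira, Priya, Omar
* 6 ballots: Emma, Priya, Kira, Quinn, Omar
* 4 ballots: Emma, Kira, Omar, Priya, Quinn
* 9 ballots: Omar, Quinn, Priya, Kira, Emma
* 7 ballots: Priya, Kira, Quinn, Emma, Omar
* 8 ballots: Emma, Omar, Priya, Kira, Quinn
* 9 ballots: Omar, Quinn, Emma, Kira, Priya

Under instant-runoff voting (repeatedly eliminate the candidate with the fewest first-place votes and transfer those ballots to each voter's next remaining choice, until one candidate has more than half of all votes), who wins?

Round 1: Kira 0, Priya 7, Quinn 6, Omar 18, Emma 18. Kira eliminated.
Round 2: Priya 7, Quinn 6, Omar 18, Emma 18. Quinn eliminated.
Round 3: Priya 7, Omar 18, Emma 24. Priya eliminated.
Round 4: Omar 18, Emma 31. Emma has a majority (≥25).

Emma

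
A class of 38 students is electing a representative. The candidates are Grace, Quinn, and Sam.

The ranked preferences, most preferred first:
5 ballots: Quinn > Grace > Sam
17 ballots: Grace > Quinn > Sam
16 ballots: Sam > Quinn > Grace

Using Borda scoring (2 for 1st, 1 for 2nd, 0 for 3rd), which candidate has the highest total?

Quinn

Grace: 5×1 + 17×2 + 16×0 = 39
Quinn: 5×2 + 17×1 + 16×1 = 43
Sam: 5×0 + 17×0 + 16×2 = 32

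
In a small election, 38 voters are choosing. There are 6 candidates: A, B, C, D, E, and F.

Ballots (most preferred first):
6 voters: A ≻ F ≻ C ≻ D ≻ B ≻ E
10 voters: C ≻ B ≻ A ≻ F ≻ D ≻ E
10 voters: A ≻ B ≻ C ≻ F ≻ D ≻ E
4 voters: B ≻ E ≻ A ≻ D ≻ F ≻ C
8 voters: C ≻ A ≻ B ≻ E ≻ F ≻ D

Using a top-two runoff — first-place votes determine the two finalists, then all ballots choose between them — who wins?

A

Round 1 first-place votes: A 16, B 4, C 18, D 0, E 0, F 0. C and A advance.
Runoff: C is ranked above A on 18 ballots, A above C on 20.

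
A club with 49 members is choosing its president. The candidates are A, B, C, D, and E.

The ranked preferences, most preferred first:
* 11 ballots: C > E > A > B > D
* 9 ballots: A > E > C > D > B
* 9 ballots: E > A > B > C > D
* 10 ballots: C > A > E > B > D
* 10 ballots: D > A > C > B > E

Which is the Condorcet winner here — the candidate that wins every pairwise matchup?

A

A vs B: 49–0
A vs C: 28–21
A vs D: 39–10
A vs E: 29–20
A beats every other candidate.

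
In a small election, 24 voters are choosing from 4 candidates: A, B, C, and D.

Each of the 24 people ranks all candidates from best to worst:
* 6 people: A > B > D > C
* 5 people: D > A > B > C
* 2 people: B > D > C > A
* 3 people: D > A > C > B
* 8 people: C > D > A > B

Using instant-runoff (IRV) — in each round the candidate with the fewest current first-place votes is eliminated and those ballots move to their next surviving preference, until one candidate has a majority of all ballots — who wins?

D

Round 1: A 6, B 2, C 8, D 8. B eliminated.
Round 2: A 6, C 8, D 10. A eliminated.
Round 3: C 8, D 16. D has a majority (≥13).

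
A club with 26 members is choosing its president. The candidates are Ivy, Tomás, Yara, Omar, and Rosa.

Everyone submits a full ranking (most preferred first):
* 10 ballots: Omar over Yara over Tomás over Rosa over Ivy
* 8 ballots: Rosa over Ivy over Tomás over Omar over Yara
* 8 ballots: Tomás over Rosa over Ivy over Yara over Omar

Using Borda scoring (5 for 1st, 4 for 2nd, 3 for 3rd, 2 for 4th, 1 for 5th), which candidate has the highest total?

Tomás

Ivy: 10×1 + 8×4 + 8×3 = 66
Tomás: 10×3 + 8×3 + 8×5 = 94
Yara: 10×4 + 8×1 + 8×2 = 64
Omar: 10×5 + 8×2 + 8×1 = 74
Rosa: 10×2 + 8×5 + 8×4 = 92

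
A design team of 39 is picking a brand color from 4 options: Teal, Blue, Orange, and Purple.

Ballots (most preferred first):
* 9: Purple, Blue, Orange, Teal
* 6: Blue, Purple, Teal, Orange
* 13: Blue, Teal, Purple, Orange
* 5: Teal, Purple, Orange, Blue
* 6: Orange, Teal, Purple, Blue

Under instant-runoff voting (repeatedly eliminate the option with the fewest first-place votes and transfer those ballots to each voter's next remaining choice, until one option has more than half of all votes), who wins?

Round 1: Teal 5, Blue 19, Orange 6, Purple 9. Teal eliminated.
Round 2: Blue 19, Orange 6, Purple 14. Orange eliminated.
Round 3: Blue 19, Purple 20. Purple has a majority (≥20).

Purple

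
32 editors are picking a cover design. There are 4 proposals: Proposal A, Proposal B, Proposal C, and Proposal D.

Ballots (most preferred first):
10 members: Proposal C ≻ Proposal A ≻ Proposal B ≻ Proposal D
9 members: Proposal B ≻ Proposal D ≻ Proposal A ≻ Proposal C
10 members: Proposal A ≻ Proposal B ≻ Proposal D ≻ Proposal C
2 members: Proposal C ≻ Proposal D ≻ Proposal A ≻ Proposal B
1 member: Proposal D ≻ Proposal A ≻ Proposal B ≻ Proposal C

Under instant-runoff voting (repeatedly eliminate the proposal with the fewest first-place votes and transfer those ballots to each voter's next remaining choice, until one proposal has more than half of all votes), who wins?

Proposal A

Round 1: Proposal A 10, Proposal B 9, Proposal C 12, Proposal D 1. Proposal D eliminated.
Round 2: Proposal A 11, Proposal B 9, Proposal C 12. Proposal B eliminated.
Round 3: Proposal A 20, Proposal C 12. Proposal A has a majority (≥17).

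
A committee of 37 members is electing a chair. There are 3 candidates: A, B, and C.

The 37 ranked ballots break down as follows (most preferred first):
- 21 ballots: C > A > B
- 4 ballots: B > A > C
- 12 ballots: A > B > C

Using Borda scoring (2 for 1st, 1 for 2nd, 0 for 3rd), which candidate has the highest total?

A

A: 21×1 + 4×1 + 12×2 = 49
B: 21×0 + 4×2 + 12×1 = 20
C: 21×2 + 4×0 + 12×0 = 42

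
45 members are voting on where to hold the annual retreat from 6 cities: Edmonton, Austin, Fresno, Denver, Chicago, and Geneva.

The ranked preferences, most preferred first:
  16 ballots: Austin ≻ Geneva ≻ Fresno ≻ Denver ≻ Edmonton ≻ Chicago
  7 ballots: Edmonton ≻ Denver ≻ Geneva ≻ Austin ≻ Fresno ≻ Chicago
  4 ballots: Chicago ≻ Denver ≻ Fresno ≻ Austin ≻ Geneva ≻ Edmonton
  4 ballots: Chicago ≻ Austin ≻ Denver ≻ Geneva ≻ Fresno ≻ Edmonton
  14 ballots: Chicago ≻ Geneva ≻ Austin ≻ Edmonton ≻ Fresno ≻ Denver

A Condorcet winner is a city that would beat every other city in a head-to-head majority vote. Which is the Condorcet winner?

Austin

Austin vs Edmonton: 38–7
Austin vs Fresno: 41–4
Austin vs Denver: 34–11
Austin vs Chicago: 23–22
Austin vs Geneva: 24–21
Austin beats every other city.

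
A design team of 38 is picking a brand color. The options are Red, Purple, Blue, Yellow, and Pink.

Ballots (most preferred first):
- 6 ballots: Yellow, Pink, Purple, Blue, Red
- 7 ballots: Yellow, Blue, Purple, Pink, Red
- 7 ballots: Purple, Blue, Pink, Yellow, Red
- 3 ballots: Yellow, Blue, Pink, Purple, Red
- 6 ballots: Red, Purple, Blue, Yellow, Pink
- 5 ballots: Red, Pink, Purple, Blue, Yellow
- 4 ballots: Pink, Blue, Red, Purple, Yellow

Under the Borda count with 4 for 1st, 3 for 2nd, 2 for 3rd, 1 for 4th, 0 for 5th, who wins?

Purple

Red: 6×0 + 7×0 + 7×0 + 3×0 + 6×4 + 5×4 + 4×2 = 52
Purple: 6×2 + 7×2 + 7×4 + 3×1 + 6×3 + 5×2 + 4×1 = 89
Blue: 6×1 + 7×3 + 7×3 + 3×3 + 6×2 + 5×1 + 4×3 = 86
Yellow: 6×4 + 7×4 + 7×1 + 3×4 + 6×1 + 5×0 + 4×0 = 77
Pink: 6×3 + 7×1 + 7×2 + 3×2 + 6×0 + 5×3 + 4×4 = 76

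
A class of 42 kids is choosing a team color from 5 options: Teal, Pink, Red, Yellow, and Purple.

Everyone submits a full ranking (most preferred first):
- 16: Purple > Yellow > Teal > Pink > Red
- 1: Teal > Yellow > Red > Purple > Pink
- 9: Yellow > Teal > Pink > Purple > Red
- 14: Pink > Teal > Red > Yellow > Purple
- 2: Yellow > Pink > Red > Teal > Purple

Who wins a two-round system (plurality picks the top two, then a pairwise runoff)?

Pink

Round 1 first-place votes: Teal 1, Pink 14, Red 0, Yellow 11, Purple 16. Purple and Pink advance.
Runoff: Purple is ranked above Pink on 17 ballots, Pink above Purple on 25.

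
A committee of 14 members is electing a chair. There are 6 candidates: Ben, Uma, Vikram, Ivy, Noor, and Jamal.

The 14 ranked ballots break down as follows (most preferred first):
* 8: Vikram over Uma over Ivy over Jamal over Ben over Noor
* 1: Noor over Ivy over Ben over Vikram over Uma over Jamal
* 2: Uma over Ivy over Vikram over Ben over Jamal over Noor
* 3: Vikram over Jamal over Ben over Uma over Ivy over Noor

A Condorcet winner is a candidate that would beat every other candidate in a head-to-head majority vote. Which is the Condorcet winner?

Vikram vs Ben: 13–1
Vikram vs Uma: 12–2
Vikram vs Ivy: 11–3
Vikram vs Noor: 13–1
Vikram vs Jamal: 14–0
Vikram beats every other candidate.

Vikram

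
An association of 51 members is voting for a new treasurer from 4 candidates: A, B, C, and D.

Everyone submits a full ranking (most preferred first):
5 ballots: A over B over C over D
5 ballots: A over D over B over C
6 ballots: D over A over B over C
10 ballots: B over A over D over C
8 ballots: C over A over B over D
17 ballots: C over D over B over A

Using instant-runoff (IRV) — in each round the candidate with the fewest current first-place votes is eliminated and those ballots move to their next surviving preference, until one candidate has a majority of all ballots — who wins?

Round 1: A 10, B 10, C 25, D 6. D eliminated.
Round 2: A 16, B 10, C 25. B eliminated.
Round 3: A 26, C 25. A has a majority (≥26).

A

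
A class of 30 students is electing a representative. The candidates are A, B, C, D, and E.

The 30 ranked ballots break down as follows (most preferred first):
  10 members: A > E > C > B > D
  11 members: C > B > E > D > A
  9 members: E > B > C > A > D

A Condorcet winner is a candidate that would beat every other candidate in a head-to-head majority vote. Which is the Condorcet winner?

E vs A: 20–10
E vs B: 19–11
E vs C: 19–11
E vs D: 30–0
E beats every other candidate.

E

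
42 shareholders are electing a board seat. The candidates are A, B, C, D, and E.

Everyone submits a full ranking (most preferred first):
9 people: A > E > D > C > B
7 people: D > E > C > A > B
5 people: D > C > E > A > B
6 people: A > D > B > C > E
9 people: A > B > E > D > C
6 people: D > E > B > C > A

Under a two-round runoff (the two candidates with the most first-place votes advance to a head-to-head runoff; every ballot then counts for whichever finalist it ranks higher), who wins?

Round 1 first-place votes: A 24, B 0, C 0, D 18, E 0. A and D advance.
Runoff: A is ranked above D on 24 ballots, D above A on 18.

A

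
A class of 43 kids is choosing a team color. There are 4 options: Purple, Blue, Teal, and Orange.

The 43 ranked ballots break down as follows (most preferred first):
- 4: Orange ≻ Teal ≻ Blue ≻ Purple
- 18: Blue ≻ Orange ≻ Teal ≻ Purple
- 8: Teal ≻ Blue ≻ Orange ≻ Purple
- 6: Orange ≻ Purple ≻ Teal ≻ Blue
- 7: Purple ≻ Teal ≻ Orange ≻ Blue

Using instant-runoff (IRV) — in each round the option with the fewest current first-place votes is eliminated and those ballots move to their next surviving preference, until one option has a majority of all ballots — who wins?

Teal

Round 1: Purple 7, Blue 18, Teal 8, Orange 10. Purple eliminated.
Round 2: Blue 18, Teal 15, Orange 10. Orange eliminated.
Round 3: Blue 18, Teal 25. Teal has a majority (≥22).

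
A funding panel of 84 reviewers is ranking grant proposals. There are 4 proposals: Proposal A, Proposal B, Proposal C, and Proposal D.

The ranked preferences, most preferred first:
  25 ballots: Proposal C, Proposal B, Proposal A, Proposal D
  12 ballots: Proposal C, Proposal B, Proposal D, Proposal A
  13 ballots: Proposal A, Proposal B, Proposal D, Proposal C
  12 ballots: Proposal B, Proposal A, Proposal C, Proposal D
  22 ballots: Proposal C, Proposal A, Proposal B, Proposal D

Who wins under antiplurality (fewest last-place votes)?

Proposal B

Last-place votes: Proposal A 12, Proposal B 0, Proposal C 13, Proposal D 59.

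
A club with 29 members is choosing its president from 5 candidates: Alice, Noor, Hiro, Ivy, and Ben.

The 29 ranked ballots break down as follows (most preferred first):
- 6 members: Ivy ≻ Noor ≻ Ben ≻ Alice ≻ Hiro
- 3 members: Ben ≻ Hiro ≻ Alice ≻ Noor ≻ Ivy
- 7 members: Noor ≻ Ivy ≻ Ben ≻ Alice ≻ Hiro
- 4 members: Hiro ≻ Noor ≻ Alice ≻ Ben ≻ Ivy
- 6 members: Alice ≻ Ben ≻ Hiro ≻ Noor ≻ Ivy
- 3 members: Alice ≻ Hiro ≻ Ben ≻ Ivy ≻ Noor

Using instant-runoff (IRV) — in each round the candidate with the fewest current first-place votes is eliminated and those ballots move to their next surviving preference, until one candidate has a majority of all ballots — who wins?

Noor

Round 1: Alice 9, Noor 7, Hiro 4, Ivy 6, Ben 3. Ben eliminated.
Round 2: Alice 9, Noor 7, Hiro 7, Ivy 6. Ivy eliminated.
Round 3: Alice 9, Noor 13, Hiro 7. Hiro eliminated.
Round 4: Alice 12, Noor 17. Noor has a majority (≥15).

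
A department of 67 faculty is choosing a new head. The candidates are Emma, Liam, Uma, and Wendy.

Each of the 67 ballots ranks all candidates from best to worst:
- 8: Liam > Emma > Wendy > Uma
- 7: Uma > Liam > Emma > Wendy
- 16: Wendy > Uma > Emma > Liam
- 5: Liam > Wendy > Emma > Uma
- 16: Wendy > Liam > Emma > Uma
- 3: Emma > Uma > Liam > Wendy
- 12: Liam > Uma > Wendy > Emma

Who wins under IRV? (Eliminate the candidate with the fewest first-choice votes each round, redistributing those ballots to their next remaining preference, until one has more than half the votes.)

Round 1: Emma 3, Liam 25, Uma 7, Wendy 32. Emma eliminated.
Round 2: Liam 25, Uma 10, Wendy 32. Uma eliminated.
Round 3: Liam 35, Wendy 32. Liam has a majority (≥34).

Liam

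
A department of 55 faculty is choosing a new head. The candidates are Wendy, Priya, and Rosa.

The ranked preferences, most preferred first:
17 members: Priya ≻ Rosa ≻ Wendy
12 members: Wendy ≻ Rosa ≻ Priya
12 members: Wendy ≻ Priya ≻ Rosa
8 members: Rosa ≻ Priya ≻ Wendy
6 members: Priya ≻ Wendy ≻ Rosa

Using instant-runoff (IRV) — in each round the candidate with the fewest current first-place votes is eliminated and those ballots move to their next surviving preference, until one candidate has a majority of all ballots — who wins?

Round 1: Wendy 24, Priya 23, Rosa 8. Rosa eliminated.
Round 2: Wendy 24, Priya 31. Priya has a majority (≥28).

Priya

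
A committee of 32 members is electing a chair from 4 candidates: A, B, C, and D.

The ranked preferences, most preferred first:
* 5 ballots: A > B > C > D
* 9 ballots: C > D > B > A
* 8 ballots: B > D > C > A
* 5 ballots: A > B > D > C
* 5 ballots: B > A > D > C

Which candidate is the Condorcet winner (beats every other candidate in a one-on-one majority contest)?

B vs A: 22–10
B vs C: 23–9
B vs D: 23–9
B beats every other candidate.

B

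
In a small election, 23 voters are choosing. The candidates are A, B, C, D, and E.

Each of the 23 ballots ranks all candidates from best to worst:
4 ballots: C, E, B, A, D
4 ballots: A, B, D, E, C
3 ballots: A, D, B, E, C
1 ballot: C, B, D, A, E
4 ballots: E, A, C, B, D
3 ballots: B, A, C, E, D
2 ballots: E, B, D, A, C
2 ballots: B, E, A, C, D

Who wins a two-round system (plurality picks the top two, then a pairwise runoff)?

E

Round 1 first-place votes: A 7, B 5, C 5, D 0, E 6. A and E advance.
Runoff: A is ranked above E on 11 ballots, E above A on 12.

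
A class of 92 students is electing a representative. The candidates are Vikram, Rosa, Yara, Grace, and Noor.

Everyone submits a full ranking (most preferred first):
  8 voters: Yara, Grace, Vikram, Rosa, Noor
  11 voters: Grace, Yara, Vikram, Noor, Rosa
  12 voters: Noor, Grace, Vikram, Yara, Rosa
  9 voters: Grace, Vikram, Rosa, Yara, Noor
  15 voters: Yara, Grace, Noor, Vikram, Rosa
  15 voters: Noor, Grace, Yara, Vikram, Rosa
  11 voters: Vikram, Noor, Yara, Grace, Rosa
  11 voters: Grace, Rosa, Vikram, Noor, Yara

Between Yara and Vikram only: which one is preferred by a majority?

Yara

Yara is ranked above Vikram on 49 ballots; Vikram above Yara on 43.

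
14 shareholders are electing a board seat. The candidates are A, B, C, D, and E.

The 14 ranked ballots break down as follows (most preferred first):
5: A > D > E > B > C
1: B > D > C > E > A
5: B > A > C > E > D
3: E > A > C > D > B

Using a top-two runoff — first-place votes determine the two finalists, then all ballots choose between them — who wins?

Round 1 first-place votes: A 5, B 6, C 0, D 0, E 3. B and A advance.
Runoff: B is ranked above A on 6 ballots, A above B on 8.

A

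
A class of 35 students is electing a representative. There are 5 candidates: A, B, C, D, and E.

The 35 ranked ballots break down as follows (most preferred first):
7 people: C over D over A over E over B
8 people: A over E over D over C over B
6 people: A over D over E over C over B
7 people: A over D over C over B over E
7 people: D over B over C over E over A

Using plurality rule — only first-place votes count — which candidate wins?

A

First-place votes: A 21, B 0, C 7, D 7, E 0.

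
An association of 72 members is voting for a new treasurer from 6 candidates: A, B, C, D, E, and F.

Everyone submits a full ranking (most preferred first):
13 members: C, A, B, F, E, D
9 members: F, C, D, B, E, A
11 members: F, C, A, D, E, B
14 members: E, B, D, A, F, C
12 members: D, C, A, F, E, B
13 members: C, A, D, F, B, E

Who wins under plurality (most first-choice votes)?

First-place votes: A 0, B 0, C 26, D 12, E 14, F 20.

C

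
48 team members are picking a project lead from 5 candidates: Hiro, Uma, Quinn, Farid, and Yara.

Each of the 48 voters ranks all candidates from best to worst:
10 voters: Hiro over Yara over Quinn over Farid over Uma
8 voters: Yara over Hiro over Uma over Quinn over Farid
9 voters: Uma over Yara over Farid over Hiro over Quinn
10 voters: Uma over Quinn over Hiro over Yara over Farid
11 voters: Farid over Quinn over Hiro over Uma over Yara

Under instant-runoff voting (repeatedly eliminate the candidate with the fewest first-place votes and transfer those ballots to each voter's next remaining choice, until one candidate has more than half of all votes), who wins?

Round 1: Hiro 10, Uma 19, Quinn 0, Farid 11, Yara 8. Quinn eliminated.
Round 2: Hiro 10, Uma 19, Farid 11, Yara 8. Yara eliminated.
Round 3: Hiro 18, Uma 19, Farid 11. Farid eliminated.
Round 4: Hiro 29, Uma 19. Hiro has a majority (≥25).

Hiro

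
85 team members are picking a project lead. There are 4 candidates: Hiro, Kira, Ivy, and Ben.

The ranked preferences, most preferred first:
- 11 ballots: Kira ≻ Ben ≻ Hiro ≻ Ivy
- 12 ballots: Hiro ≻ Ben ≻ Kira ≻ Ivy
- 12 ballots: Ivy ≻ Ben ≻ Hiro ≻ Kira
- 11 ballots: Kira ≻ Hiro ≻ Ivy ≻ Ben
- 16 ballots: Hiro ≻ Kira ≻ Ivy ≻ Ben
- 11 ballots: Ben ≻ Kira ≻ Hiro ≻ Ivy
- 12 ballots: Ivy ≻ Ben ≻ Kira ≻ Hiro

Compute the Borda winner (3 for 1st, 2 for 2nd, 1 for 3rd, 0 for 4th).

Kira

Hiro: 11×1 + 12×3 + 12×1 + 11×2 + 16×3 + 11×1 + 12×0 = 140
Kira: 11×3 + 12×1 + 12×0 + 11×3 + 16×2 + 11×2 + 12×1 = 144
Ivy: 11×0 + 12×0 + 12×3 + 11×1 + 16×1 + 11×0 + 12×3 = 99
Ben: 11×2 + 12×2 + 12×2 + 11×0 + 16×0 + 11×3 + 12×2 = 127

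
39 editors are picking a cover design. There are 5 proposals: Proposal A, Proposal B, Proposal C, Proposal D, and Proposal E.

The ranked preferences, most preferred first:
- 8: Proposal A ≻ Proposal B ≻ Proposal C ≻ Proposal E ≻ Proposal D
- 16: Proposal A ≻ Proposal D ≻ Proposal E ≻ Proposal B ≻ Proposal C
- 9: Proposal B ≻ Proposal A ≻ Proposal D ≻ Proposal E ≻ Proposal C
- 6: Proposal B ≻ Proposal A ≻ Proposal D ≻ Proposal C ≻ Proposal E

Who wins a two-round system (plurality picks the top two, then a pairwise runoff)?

Proposal A

Round 1 first-place votes: Proposal A 24, Proposal B 15, Proposal C 0, Proposal D 0, Proposal E 0. Proposal A and Proposal B advance.
Runoff: Proposal A is ranked above Proposal B on 24 ballots, Proposal B above Proposal A on 15.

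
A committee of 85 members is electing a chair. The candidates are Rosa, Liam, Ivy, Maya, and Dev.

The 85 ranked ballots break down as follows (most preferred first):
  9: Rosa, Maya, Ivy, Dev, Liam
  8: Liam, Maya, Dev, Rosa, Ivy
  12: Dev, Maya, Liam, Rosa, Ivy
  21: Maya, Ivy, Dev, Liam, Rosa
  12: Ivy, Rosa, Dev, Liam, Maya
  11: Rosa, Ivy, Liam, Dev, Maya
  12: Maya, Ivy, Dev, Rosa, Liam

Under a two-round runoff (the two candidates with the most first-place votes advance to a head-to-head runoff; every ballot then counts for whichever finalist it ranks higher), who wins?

Round 1 first-place votes: Rosa 20, Liam 8, Ivy 12, Maya 33, Dev 12. Maya and Rosa advance.
Runoff: Maya is ranked above Rosa on 53 ballots, Rosa above Maya on 32.

Maya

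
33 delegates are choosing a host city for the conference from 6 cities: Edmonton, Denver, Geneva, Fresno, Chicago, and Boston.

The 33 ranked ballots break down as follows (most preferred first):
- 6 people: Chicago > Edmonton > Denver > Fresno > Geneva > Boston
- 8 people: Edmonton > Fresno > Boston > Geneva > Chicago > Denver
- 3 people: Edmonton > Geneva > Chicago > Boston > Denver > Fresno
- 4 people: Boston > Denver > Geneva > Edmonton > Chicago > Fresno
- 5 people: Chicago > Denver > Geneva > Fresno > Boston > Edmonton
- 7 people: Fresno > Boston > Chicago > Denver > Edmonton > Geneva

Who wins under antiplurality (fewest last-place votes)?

Chicago

Last-place votes: Edmonton 5, Denver 8, Geneva 7, Fresno 7, Chicago 0, Boston 6.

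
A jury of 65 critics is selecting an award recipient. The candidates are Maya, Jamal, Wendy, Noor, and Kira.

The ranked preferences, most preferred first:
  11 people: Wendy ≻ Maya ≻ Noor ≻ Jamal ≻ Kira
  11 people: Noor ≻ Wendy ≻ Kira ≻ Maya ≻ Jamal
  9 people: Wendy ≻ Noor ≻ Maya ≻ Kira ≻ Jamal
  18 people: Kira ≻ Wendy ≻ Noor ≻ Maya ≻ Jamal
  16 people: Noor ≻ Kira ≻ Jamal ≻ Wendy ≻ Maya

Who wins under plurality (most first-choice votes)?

Noor

First-place votes: Maya 0, Jamal 0, Wendy 20, Noor 27, Kira 18.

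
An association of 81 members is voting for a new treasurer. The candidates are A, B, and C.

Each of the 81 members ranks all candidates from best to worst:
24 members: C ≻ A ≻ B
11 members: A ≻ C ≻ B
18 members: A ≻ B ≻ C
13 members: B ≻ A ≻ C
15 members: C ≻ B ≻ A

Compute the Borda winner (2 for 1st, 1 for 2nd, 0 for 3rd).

A: 24×1 + 11×2 + 18×2 + 13×1 + 15×0 = 95
B: 24×0 + 11×0 + 18×1 + 13×2 + 15×1 = 59
C: 24×2 + 11×1 + 18×0 + 13×0 + 15×2 = 89

A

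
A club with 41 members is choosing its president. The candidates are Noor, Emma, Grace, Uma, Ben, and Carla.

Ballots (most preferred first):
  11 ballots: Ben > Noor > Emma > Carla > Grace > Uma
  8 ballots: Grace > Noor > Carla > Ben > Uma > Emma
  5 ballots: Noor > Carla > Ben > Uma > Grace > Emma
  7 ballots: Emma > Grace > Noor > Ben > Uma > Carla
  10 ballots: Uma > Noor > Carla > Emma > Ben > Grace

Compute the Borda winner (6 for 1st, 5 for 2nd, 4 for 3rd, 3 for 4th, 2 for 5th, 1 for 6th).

Noor

Noor: 11×5 + 8×5 + 5×6 + 7×4 + 10×5 = 203
Emma: 11×4 + 8×1 + 5×1 + 7×6 + 10×3 = 129
Grace: 11×2 + 8×6 + 5×2 + 7×5 + 10×1 = 125
Uma: 11×1 + 8×2 + 5×3 + 7×2 + 10×6 = 116
Ben: 11×6 + 8×3 + 5×4 + 7×3 + 10×2 = 151
Carla: 11×3 + 8×4 + 5×5 + 7×1 + 10×4 = 137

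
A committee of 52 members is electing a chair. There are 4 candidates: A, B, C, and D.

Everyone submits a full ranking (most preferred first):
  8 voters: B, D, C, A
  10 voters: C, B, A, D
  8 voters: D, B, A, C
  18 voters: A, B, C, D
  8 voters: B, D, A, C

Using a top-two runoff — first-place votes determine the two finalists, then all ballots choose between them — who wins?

Round 1 first-place votes: A 18, B 16, C 10, D 8. A and B advance.
Runoff: A is ranked above B on 18 ballots, B above A on 34.

B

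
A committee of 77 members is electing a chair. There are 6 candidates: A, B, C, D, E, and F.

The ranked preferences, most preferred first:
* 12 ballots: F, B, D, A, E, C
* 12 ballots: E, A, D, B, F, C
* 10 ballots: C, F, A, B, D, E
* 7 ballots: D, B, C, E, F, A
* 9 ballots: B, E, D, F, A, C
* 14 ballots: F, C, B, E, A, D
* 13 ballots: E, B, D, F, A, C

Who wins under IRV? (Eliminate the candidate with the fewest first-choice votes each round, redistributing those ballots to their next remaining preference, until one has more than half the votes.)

E

Round 1: A 0, B 9, C 10, D 7, E 25, F 26. A eliminated.
Round 2: B 9, C 10, D 7, E 25, F 26. D eliminated.
Round 3: B 16, C 10, E 25, F 26. C eliminated.
Round 4: B 16, E 25, F 36. B eliminated.
Round 5: E 41, F 36. E has a majority (≥39).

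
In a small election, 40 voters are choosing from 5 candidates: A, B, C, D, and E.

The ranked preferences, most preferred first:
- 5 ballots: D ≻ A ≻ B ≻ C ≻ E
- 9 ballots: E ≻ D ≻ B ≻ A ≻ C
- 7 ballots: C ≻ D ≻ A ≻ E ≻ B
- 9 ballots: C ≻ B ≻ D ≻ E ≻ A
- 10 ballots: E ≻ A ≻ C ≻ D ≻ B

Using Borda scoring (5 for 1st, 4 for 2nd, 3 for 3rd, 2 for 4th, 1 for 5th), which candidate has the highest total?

A: 5×4 + 9×2 + 7×3 + 9×1 + 10×4 = 108
B: 5×3 + 9×3 + 7×1 + 9×4 + 10×1 = 95
C: 5×2 + 9×1 + 7×5 + 9×5 + 10×3 = 129
D: 5×5 + 9×4 + 7×4 + 9×3 + 10×2 = 136
E: 5×1 + 9×5 + 7×2 + 9×2 + 10×5 = 132

D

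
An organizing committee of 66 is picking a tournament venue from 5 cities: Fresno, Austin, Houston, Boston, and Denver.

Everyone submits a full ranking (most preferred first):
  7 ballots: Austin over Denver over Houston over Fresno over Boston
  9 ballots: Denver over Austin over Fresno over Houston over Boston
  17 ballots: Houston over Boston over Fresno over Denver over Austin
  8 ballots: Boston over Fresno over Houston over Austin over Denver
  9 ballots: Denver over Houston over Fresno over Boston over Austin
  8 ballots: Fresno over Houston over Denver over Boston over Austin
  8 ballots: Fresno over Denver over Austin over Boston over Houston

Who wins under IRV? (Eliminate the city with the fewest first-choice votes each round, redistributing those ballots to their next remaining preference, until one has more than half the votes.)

Fresno

Round 1: Fresno 16, Austin 7, Houston 17, Boston 8, Denver 18. Austin eliminated.
Round 2: Fresno 16, Houston 17, Boston 8, Denver 25. Boston eliminated.
Round 3: Fresno 24, Houston 17, Denver 25. Houston eliminated.
Round 4: Fresno 41, Denver 25. Fresno has a majority (≥34).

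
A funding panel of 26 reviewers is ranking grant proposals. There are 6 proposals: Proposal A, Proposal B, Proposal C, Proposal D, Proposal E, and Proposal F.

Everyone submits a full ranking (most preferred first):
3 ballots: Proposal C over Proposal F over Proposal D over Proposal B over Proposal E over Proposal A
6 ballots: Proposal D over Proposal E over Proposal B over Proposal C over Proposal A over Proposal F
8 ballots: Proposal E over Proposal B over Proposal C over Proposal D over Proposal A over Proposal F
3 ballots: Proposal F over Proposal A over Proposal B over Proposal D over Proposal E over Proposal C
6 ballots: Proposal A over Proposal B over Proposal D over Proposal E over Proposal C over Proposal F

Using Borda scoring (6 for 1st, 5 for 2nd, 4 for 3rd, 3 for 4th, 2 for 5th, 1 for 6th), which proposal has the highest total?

Proposal B

Proposal A: 3×1 + 6×2 + 8×2 + 3×5 + 6×6 = 82
Proposal B: 3×3 + 6×4 + 8×5 + 3×4 + 6×5 = 115
Proposal C: 3×6 + 6×3 + 8×4 + 3×1 + 6×2 = 83
Proposal D: 3×4 + 6×6 + 8×3 + 3×3 + 6×4 = 105
Proposal E: 3×2 + 6×5 + 8×6 + 3×2 + 6×3 = 108
Proposal F: 3×5 + 6×1 + 8×1 + 3×6 + 6×1 = 53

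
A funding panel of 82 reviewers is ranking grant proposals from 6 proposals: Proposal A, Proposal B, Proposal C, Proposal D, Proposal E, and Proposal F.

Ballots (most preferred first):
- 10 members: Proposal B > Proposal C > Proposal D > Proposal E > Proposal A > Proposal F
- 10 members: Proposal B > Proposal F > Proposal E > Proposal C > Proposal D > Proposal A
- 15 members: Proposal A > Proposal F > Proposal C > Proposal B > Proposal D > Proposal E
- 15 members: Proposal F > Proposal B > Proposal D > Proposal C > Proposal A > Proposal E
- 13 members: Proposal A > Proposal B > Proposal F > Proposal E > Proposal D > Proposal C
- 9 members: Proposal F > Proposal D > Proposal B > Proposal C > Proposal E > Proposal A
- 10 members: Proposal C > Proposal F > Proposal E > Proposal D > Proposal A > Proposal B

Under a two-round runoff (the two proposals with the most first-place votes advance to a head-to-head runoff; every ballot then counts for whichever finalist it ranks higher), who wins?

Round 1 first-place votes: Proposal A 28, Proposal B 20, Proposal C 10, Proposal D 0, Proposal E 0, Proposal F 24. Proposal A and Proposal F advance.
Runoff: Proposal A is ranked above Proposal F on 38 ballots, Proposal F above Proposal A on 44.

Proposal F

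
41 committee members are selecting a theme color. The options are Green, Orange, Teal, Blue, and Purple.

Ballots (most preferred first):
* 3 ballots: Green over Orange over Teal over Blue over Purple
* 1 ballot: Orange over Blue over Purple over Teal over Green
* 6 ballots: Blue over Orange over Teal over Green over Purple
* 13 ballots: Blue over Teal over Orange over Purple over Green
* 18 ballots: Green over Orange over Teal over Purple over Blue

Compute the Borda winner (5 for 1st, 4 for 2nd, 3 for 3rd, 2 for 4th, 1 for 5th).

Green: 3×5 + 1×1 + 6×2 + 13×1 + 18×5 = 131
Orange: 3×4 + 1×5 + 6×4 + 13×3 + 18×4 = 152
Teal: 3×3 + 1×2 + 6×3 + 13×4 + 18×3 = 135
Blue: 3×2 + 1×4 + 6×5 + 13×5 + 18×1 = 123
Purple: 3×1 + 1×3 + 6×1 + 13×2 + 18×2 = 74

Orange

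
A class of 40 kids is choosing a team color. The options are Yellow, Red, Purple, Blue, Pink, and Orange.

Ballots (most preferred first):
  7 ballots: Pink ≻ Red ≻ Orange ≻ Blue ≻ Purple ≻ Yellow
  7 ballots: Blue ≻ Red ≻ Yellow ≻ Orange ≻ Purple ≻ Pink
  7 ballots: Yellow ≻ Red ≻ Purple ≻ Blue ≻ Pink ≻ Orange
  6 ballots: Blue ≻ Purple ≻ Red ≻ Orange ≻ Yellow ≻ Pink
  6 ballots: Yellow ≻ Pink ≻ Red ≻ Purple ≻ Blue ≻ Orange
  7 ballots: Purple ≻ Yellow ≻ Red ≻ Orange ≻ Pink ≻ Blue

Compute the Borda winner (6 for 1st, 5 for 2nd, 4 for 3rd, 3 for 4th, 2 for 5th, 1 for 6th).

Yellow: 7×1 + 7×4 + 7×6 + 6×2 + 6×6 + 7×5 = 160
Red: 7×5 + 7×5 + 7×5 + 6×4 + 6×4 + 7×4 = 181
Purple: 7×2 + 7×2 + 7×4 + 6×5 + 6×3 + 7×6 = 146
Blue: 7×3 + 7×6 + 7×3 + 6×6 + 6×2 + 7×1 = 139
Pink: 7×6 + 7×1 + 7×2 + 6×1 + 6×5 + 7×2 = 113
Orange: 7×4 + 7×3 + 7×1 + 6×3 + 6×1 + 7×3 = 101

Red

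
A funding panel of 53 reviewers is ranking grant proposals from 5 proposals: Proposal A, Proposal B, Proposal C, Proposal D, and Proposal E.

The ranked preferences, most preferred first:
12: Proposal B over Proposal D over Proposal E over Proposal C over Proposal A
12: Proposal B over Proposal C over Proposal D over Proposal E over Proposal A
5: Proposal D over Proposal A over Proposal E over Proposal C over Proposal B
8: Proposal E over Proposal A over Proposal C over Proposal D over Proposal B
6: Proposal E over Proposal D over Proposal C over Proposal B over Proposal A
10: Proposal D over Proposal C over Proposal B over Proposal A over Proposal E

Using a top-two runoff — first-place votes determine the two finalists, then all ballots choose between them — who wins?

Proposal D

Round 1 first-place votes: Proposal A 0, Proposal B 24, Proposal C 0, Proposal D 15, Proposal E 14. Proposal B and Proposal D advance.
Runoff: Proposal B is ranked above Proposal D on 24 ballots, Proposal D above Proposal B on 29.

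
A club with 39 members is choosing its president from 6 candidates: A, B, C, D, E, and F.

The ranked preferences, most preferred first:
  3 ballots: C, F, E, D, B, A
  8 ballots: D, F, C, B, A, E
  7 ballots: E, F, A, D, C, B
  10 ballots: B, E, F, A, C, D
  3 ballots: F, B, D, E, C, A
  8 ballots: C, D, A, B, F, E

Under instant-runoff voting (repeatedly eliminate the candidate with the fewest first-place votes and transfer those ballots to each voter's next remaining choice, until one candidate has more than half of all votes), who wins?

D

Round 1: A 0, B 10, C 11, D 8, E 7, F 3. A eliminated.
Round 2: B 10, C 11, D 8, E 7, F 3. F eliminated.
Round 3: B 13, C 11, D 8, E 7. E eliminated.
Round 4: B 13, C 11, D 15. C eliminated.
Round 5: B 13, D 26. D has a majority (≥20).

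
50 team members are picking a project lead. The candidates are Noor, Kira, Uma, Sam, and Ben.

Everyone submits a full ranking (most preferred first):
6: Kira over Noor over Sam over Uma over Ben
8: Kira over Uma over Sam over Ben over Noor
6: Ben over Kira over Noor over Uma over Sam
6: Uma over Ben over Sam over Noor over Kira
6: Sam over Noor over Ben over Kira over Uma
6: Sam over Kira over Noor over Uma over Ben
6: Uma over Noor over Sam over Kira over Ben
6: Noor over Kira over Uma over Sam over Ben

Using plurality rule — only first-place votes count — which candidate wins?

First-place votes: Noor 6, Kira 14, Uma 12, Sam 12, Ben 6.

Kira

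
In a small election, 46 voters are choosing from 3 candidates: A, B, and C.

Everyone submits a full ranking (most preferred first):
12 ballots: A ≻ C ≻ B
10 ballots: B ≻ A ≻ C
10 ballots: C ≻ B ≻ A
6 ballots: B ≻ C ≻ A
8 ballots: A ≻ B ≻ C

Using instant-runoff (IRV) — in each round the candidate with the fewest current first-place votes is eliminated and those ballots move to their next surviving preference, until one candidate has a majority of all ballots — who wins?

B

Round 1: A 20, B 16, C 10. C eliminated.
Round 2: A 20, B 26. B has a majority (≥24).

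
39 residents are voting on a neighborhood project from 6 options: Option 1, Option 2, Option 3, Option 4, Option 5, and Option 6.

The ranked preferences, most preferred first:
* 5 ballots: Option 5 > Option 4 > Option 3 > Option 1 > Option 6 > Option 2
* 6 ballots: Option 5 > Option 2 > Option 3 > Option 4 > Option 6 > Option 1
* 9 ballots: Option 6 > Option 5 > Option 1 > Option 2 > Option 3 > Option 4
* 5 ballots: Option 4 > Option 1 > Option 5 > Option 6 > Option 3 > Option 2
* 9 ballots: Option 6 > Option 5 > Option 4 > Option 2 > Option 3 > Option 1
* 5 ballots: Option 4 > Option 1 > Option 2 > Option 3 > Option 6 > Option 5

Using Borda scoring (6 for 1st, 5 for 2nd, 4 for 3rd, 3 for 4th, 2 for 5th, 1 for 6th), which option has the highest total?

Option 5

Option 1: 5×3 + 6×1 + 9×4 + 5×5 + 9×1 + 5×5 = 116
Option 2: 5×1 + 6×5 + 9×3 + 5×1 + 9×3 + 5×4 = 114
Option 3: 5×4 + 6×4 + 9×2 + 5×2 + 9×2 + 5×3 = 105
Option 4: 5×5 + 6×3 + 9×1 + 5×6 + 9×4 + 5×6 = 148
Option 5: 5×6 + 6×6 + 9×5 + 5×4 + 9×5 + 5×1 = 181
Option 6: 5×2 + 6×2 + 9×6 + 5×3 + 9×6 + 5×2 = 155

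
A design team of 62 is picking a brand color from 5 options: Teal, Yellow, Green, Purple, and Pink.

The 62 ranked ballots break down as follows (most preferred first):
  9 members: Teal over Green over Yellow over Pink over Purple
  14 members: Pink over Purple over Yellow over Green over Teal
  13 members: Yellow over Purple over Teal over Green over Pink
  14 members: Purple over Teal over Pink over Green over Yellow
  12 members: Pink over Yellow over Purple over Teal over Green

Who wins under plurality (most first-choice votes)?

Pink

First-place votes: Teal 9, Yellow 13, Green 0, Purple 14, Pink 26.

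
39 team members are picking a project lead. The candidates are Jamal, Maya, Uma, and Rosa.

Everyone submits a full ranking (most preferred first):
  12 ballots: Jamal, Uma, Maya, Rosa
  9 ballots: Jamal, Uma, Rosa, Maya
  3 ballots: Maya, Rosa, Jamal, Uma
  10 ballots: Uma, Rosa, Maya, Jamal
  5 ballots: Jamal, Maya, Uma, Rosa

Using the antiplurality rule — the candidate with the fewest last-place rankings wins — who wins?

Last-place votes: Jamal 10, Maya 9, Uma 3, Rosa 17.

Uma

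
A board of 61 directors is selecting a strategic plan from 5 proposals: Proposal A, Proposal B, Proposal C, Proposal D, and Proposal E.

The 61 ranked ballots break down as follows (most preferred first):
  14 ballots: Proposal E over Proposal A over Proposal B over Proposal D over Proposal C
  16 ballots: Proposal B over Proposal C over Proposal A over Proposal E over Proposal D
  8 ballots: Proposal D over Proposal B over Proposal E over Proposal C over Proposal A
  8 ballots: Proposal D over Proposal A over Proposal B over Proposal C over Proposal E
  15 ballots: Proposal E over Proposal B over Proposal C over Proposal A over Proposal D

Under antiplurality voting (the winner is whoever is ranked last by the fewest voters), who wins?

Last-place votes: Proposal A 8, Proposal B 0, Proposal C 14, Proposal D 31, Proposal E 8.

Proposal B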